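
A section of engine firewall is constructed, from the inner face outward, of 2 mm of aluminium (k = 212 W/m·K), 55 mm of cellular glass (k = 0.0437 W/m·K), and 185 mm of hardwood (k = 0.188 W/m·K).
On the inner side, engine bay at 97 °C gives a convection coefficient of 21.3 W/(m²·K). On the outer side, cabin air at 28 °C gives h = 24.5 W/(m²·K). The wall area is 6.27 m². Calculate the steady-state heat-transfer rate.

Q ≈ 186 W

Series thermal resistances:
R_inner film = 1/(h_i·A) = 1/(21.3×6.27) = 0.007488 K/W
R_aluminium = L/(kA) = 0.002/(212×6.27) = 1.505×10^-6 K/W
R_cellular glass = L/(kA) = 0.055/(0.0437×6.27) = 0.2007 K/W
R_hardwood = L/(kA) = 0.185/(0.188×6.27) = 0.1569 K/W
R_outer film = 1/(h_o·A) = 1/(24.5×6.27) = 0.00651 K/W
R_total = 0.3717 K/W
Q = ΔT / R_total = 69 / 0.3717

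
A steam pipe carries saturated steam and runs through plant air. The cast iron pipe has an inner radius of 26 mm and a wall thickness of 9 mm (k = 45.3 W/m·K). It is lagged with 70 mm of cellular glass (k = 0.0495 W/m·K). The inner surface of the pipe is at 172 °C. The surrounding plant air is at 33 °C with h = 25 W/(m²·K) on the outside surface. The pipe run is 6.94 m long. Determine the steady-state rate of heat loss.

Treating each annulus and film as a series resistance:
R_cast iron pipe wall = ln(35/26)/(2π×45.3×6.94) = 1.505×10^-4 K/W
R_cellular glass = ln(105/35)/(2π×0.0495×6.94) = 0.509 K/W
R_outer film = 1/(h_o·2πr_oL) = 1/(25×2π×0.105×6.94) = 0.008736 K/W
R_total = 0.5179 K/W
Q = ΔT/R_total = 139/0.5179

Q ≈ 268 W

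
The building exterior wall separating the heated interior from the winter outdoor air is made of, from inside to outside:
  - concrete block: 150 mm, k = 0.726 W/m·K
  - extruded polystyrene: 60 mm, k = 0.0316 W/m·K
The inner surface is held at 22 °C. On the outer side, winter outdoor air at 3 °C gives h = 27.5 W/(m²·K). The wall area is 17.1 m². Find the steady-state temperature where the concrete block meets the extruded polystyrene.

T ≈ 20.2 °C

Thermal resistances in series:
R_concrete block = L/(kA) = 0.15/(0.726×17.1) = 0.01208 K/W
R_extruded polystyrene = L/(kA) = 0.06/(0.0316×17.1) = 0.111 K/W
R_outer film = 1/(h_o·A) = 1/(27.5×17.1) = 0.002127 K/W
R_total = 0.1252 K/W;  Q = ΔT/R_total = 19/0.1252 = 151.7 W
T_interface = T_inner − Q·ΣR(inner→interface) = 22 − 152×0.01208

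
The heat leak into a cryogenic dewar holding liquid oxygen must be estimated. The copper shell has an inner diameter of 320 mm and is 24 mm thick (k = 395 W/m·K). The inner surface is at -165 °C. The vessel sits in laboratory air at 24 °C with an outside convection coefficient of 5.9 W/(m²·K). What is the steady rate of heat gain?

Q ≈ 474 W

Radial (spherical) resistances in series:
R_copper shell = (1/0.16 − 1/0.184)/(4π×395) = 1.642×10^-4 K/W
R_outer film = 1/(h·4πr_o²) = 1/(5.9×4π×0.184²) = 0.3984 K/W
R_total = 0.3985 K/W
Q = ΔT/R_total = 189/0.3985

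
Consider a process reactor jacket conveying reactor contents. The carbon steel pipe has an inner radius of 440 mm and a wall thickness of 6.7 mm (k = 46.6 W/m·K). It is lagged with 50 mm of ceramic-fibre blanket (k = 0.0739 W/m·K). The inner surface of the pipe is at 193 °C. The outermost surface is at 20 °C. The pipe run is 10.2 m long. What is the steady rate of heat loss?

Cylindrical conduction, so R = ln(r₂/r₁)/(2πkL) per layer, in series:
R_carbon steel pipe wall = ln(446.7/440)/(2π×46.6×10.2) = 5.06×10^-6 K/W
R_ceramic-fibre blanket = ln(496.7/446.7)/(2π×0.0739×10.2) = 0.0224 K/W
R_total = 0.02241 K/W
Q = ΔT/R_total = 173/0.02241

Q ≈ 7720 W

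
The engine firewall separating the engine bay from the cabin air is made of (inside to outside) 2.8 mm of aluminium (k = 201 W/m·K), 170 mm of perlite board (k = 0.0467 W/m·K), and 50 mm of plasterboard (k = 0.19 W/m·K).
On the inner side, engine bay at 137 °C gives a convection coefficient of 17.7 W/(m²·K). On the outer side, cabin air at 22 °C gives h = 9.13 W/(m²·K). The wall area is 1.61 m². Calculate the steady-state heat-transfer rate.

Q ≈ 45.5 W

Using the resistance-network approach (series):
R_inner film = 1/(h_i·A) = 1/(17.7×1.61) = 0.03509 K/W
R_aluminium = L/(kA) = 0.0028/(201×1.61) = 8.652×10^-6 K/W
R_perlite board = L/(kA) = 0.17/(0.0467×1.61) = 2.261 K/W
R_plasterboard = L/(kA) = 0.05/(0.19×1.61) = 0.1635 K/W
R_outer film = 1/(h_o·A) = 1/(9.13×1.61) = 0.06803 K/W
R_total = 2.528 K/W
Q = ΔT / R_total = 115 / 2.528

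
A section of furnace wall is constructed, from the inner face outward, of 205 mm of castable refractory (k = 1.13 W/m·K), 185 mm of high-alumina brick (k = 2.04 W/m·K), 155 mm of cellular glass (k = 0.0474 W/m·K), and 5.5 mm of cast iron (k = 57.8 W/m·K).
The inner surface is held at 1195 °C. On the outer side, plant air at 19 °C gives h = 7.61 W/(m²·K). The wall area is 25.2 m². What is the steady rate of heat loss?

Treating each layer as a thermal resistance in series:
R_castable refractory = L/(kA) = 0.205/(1.13×25.2) = 0.007199 K/W
R_high-alumina brick = L/(kA) = 0.185/(2.04×25.2) = 0.003599 K/W
R_cellular glass = L/(kA) = 0.155/(0.0474×25.2) = 0.1298 K/W
R_cast iron = L/(kA) = 0.0055/(57.8×25.2) = 3.776×10^-6 K/W
R_outer film = 1/(h_o·A) = 1/(7.61×25.2) = 0.005215 K/W
R_total = 0.1458 K/W
Q = ΔT / R_total = 1176 / 0.1458

Q ≈ 8070 W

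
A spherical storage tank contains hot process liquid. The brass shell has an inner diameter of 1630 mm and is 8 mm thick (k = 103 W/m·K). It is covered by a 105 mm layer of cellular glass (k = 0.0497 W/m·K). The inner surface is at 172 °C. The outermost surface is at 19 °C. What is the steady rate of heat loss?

Each spherical layer contributes R = (1/r_i − 1/r_o)/(4πk):
R_brass shell = (1/0.815 − 1/0.823)/(4π×103) = 9.215×10^-6 K/W
R_cellular glass = (1/0.823 − 1/0.928)/(4π×0.0497) = 0.2201 K/W
R_total = 0.2201 K/W
Q = ΔT/R_total = 153/0.2201

Q ≈ 695 W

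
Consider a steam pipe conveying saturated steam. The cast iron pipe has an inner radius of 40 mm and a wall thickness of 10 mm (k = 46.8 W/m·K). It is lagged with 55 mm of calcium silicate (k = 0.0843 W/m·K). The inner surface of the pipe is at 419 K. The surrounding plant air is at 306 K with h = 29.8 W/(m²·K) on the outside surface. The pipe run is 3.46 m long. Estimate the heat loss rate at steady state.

Per-layer cylindrical resistances, series-summed:
R_cast iron pipe wall = ln(50/40)/(2π×46.8×3.46) = 2.193×10^-4 K/W
R_calcium silicate = ln(105/50)/(2π×0.0843×3.46) = 0.4048 K/W
R_outer film = 1/(h_o·2πr_oL) = 1/(29.8×2π×0.105×3.46) = 0.0147 K/W
R_total = 0.4198 K/W
Q = ΔT/R_total = 113/0.4198

Q ≈ 269 W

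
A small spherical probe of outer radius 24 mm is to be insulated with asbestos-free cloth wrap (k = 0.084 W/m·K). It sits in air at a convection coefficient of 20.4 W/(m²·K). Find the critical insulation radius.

r_cr ≈ 8.24 mm

For a sphere r_cr = 2k/h = 2×0.084/20.4
r_cr = 8.24 mm; since the bare radius (24 mm) is above r_cr, any added insulation will reduce heat loss.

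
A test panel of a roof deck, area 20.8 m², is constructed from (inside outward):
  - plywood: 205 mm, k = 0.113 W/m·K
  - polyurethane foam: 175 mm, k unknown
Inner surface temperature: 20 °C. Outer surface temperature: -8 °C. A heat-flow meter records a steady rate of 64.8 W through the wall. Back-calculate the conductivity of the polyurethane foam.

k ≈ 0.0244 W/(m·K)

Model the wall as resistances in series:
R_plywood = L/(kA) = 0.205/(0.113×20.8) = 0.08722 K/W
Sum of known resistances R_other = 0.08722 K/W
Total R = ΔT/Q = 28/64.8 = 0.4321 K/W
R_polyurethane foam = R_total − R_other = 0.3449 K/W
k = L/(R·A) = 0.175/(0.3449×20.8)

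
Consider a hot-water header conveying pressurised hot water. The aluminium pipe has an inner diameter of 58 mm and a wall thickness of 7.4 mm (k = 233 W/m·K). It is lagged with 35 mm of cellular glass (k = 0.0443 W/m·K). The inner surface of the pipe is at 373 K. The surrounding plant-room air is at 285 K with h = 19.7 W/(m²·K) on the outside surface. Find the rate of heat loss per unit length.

Cylindrical conduction, so R = ln(r₂/r₁)/(2πkL) per layer, in series:
R_aluminium pipe wall = ln(36.4/29)/(2π×233×1) = 1.552×10^-4 K/W
R_cellular glass = ln(71.4/36.4)/(2π×0.0443×1) = 2.42 K/W
R_outer film = 1/(h_o·2πr_oL) = 1/(19.7×2π×0.0714×1) = 0.1132 K/W
R_total = 2.534 K/W
Q = ΔT/R_total = 88/2.534

q′ ≈ 34.7 W/m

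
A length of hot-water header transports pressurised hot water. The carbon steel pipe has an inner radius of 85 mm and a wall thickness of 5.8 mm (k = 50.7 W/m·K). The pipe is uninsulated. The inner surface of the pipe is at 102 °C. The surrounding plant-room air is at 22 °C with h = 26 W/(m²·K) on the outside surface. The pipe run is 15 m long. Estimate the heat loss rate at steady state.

Q ≈ 17700 W

For a radial system each layer contributes R = ln(r_out/r_in)/(2πkL); films add R = 1/(hA).
R_carbon steel pipe wall = ln(90.8/85)/(2π×50.7×15) = 1.381×10^-5 K/W
R_outer film = 1/(h_o·2πr_oL) = 1/(26×2π×0.0908×15) = 0.004494 K/W
R_total = 0.004508 K/W
Q = ΔT/R_total = 80/0.004508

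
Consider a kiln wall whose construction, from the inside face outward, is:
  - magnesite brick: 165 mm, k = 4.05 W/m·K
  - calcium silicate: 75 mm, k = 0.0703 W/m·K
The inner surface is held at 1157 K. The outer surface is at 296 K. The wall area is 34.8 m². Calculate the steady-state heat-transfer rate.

Q ≈ 27100 W

Treating each layer as a thermal resistance in series:
R_magnesite brick = L/(kA) = 0.165/(4.05×34.8) = 0.001171 K/W
R_calcium silicate = L/(kA) = 0.075/(0.0703×34.8) = 0.03066 K/W
R_total = 0.03183 K/W
Q = ΔT / R_total = 861 / 0.03183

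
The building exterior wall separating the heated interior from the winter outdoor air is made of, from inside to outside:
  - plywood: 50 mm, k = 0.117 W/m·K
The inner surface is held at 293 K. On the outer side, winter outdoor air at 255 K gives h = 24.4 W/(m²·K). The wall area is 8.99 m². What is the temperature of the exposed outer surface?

Treating each layer as a thermal resistance in series:
R_plywood = L/(kA) = 0.05/(0.117×8.99) = 0.04754 K/W
R_outer film = 1/(h_o·A) = 1/(24.4×8.99) = 0.004559 K/W
R_total = 0.05209 K/W;  Q = ΔT/R_total = 38/0.05209 = 729.4 W
T_interface = T_inner − Q·ΣR(inner→interface) = 293 − 729×0.04754

T ≈ 258 K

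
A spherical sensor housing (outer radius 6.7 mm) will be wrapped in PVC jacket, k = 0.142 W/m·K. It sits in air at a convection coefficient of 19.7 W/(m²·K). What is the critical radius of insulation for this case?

r_cr ≈ 14.4 mm

For a sphere r_cr = 2k/h = 2×0.142/19.7
r_cr = 14.4 mm; since the bare radius (6.7 mm) is below r_cr, adding a thin layer of insulation will *increase* heat loss.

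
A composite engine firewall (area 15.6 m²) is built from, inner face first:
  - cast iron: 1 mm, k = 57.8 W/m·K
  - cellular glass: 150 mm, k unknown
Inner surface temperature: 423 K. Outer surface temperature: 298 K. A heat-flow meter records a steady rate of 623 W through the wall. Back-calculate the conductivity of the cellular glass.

Treating each layer as a thermal resistance in series:
R_cast iron = L/(kA) = 0.001/(57.8×15.6) = 1.109×10^-6 K/W
Sum of known resistances R_other = 1.109×10^-6 K/W
Total R = ΔT/Q = 125/623 = 0.2006 K/W
R_cellular glass = R_total − R_other = 0.2006 K/W
k = L/(R·A) = 0.15/(0.2006×15.6)

k ≈ 0.0479 W/(m·K)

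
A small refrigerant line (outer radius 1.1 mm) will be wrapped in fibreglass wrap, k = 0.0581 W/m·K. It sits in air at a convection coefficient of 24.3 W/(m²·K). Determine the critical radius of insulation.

For a cylinder r_cr = k/h = 0.0581/24.3
r_cr = 2.39 mm; since the bare radius (1.1 mm) is below r_cr, adding a thin layer of insulation will *increase* heat loss.

r_cr ≈ 2.39 mm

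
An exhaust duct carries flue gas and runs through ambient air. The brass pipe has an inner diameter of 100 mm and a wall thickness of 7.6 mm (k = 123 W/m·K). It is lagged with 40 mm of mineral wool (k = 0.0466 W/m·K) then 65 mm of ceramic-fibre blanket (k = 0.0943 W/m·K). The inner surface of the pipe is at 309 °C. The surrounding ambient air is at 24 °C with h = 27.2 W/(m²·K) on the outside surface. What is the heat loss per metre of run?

q′ ≈ 106 W/m

Radial resistances (cylindrical: R_cond = ln(r_o/r_i)/(2πkL), R_conv = 1/(h·2πrL)):
R_brass pipe wall = ln(57.6/50)/(2π×123×1) = 1.831×10^-4 K/W
R_mineral wool = ln(97.6/57.6)/(2π×0.0466×1) = 1.801 K/W
R_ceramic-fibre blanket = ln(162.6/97.6)/(2π×0.0943×1) = 0.8615 K/W
R_outer film = 1/(h_o·2πr_oL) = 1/(27.2×2π×0.1626×1) = 0.03599 K/W
R_total = 2.699 K/W
Q = ΔT/R_total = 285/2.699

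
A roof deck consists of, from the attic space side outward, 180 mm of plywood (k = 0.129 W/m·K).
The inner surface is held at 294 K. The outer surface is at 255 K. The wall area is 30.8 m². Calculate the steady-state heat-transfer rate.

Model the wall as resistances in series:
R_plywood = L/(kA) = 0.18/(0.129×30.8) = 0.0453 K/W
R_total = 0.0453 K/W
Q = ΔT / R_total = 39 / 0.0453

Q ≈ 861 W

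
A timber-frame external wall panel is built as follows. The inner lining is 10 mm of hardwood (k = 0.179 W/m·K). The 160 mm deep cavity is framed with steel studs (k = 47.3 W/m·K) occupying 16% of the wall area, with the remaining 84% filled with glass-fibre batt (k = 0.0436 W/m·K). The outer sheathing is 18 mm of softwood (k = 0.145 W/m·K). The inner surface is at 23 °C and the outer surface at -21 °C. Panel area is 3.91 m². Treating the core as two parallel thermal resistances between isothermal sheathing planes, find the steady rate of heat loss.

Sheathing layers in series; stud and cavity paths in parallel between them.
R_inner = 0.01/(0.179×3.91) = 0.01429 K/W
R_stud  = 0.16/(47.3×0.16×3.91) = 0.005407 K/W
R_cav   = 0.16/(0.0436×0.84×3.91) = 1.117 K/W
1/R_core = 1/R_stud + 1/R_cav → R_core = 0.005381 K/W
R_outer = 0.018/(0.145×3.91) = 0.03175 K/W
R_total = 0.05142 K/W
Q = ΔT/R_total = 44/0.05142

Q ≈ 856 W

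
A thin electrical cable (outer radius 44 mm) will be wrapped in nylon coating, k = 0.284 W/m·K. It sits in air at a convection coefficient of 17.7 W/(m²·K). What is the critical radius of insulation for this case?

For a cylinder r_cr = k/h = 0.284/17.7
r_cr = 16 mm; since the bare radius (44 mm) is above r_cr, any added insulation will reduce heat loss.

r_cr ≈ 16 mm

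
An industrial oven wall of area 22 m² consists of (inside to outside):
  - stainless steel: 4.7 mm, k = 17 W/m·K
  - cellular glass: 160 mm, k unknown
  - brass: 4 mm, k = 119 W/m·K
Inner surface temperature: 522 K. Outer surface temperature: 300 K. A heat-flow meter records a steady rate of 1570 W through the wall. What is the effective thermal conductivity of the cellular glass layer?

Using the resistance-network approach (series):
R_stainless steel = L/(kA) = 0.0047/(17×22) = 1.257×10^-5 K/W
R_brass = L/(kA) = 0.004/(119×22) = 1.528×10^-6 K/W
Sum of known resistances R_other = 1.409×10^-5 K/W
Total R = ΔT/Q = 222/1570 = 0.1414 K/W
R_cellular glass = R_total − R_other = 0.1414 K/W
k = L/(R·A) = 0.16/(0.1414×22)

k ≈ 0.0514 W/(m·K)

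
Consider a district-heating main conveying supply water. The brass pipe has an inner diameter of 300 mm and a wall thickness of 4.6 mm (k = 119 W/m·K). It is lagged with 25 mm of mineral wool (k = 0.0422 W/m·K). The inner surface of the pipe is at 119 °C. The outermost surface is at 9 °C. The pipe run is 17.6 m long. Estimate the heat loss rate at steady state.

Q ≈ 3420 W

Cylindrical conduction, so R = ln(r₂/r₁)/(2πkL) per layer, in series:
R_brass pipe wall = ln(154.6/150)/(2π×119×17.6) = 2.295×10^-6 K/W
R_mineral wool = ln(179.6/154.6)/(2π×0.0422×17.6) = 0.03212 K/W
R_total = 0.03212 K/W
Q = ΔT/R_total = 110/0.03212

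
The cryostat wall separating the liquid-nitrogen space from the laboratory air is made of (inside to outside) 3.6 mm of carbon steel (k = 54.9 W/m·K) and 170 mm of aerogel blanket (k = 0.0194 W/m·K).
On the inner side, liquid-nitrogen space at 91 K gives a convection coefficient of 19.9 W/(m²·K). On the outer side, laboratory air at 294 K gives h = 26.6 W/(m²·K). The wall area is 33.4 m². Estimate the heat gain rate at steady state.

Q ≈ 766 W

Model the wall as resistances in series:
R_inner film = 1/(h_i·A) = 1/(19.9×33.4) = 0.001505 K/W
R_carbon steel = L/(kA) = 0.0036/(54.9×33.4) = 1.963×10^-6 K/W
R_aerogel blanket = L/(kA) = 0.17/(0.0194×33.4) = 0.2624 K/W
R_outer film = 1/(h_o·A) = 1/(26.6×33.4) = 0.001126 K/W
R_total = 0.265 K/W
Q = ΔT / R_total = 203 / 0.265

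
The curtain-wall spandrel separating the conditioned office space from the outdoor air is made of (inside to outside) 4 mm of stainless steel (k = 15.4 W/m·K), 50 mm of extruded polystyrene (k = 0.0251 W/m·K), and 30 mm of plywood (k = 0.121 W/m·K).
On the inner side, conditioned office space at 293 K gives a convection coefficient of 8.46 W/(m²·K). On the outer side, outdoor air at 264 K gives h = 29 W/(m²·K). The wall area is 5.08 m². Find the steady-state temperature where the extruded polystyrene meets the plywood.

T ≈ 267 K

Treating each layer as a thermal resistance in series:
R_inner film = 1/(h_i·A) = 1/(8.46×5.08) = 0.02327 K/W
R_stainless steel = L/(kA) = 0.004/(15.4×5.08) = 5.113×10^-5 K/W
R_extruded polystyrene = L/(kA) = 0.05/(0.0251×5.08) = 0.3921 K/W
R_plywood = L/(kA) = 0.03/(0.121×5.08) = 0.04881 K/W
R_outer film = 1/(h_o·A) = 1/(29×5.08) = 0.006788 K/W
R_total = 0.471 K/W;  Q = ΔT/R_total = 29/0.471 = 61.57 W
T_interface = T_inner − Q·ΣR(inner→interface) = 293 − 61.6×0.4155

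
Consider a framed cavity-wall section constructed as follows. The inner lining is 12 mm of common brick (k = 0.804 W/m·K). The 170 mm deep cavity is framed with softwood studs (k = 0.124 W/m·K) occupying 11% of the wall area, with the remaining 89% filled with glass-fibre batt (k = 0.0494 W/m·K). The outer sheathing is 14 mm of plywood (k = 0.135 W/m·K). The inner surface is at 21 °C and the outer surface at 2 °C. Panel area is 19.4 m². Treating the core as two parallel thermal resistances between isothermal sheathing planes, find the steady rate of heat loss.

Q ≈ 120 W

Sheathing layers in series; stud and cavity paths in parallel between them.
R_inner = 0.012/(0.804×19.4) = 7.693×10^-4 K/W
R_stud  = 0.17/(0.124×0.11×19.4) = 0.6424 K/W
R_cav   = 0.17/(0.0494×0.89×19.4) = 0.1993 K/W
1/R_core = 1/R_stud + 1/R_cav → R_core = 0.1521 K/W
R_outer = 0.014/(0.135×19.4) = 0.005346 K/W
R_total = 0.1582 K/W
Q = ΔT/R_total = 19/0.1582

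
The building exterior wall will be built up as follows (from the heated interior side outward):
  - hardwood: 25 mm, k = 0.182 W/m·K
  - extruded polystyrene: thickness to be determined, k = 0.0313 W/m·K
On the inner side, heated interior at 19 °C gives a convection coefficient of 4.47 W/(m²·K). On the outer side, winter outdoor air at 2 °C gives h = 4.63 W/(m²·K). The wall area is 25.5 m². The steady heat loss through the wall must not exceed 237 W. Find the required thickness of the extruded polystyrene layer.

L ≈ 39.2 mm

Using the resistance-network approach (series):
R_inner film = 1/(h_i·A) = 1/(4.47×25.5) = 0.008773 K/W
R_hardwood = L/(kA) = 0.025/(0.182×25.5) = 0.005387 K/W
R_outer film = 1/(h_o·A) = 1/(4.63×25.5) = 0.00847 K/W
Sum of the known resistances R_other = 0.02263 K/W
Required total resistance R_tot = ΔT/Q_allow = 17/237 = 0.07173 K/W
R_extruded polystyrene = R_tot − R_other = 0.0491 K/W
L = R·k·A = 0.0491×0.0313×25.5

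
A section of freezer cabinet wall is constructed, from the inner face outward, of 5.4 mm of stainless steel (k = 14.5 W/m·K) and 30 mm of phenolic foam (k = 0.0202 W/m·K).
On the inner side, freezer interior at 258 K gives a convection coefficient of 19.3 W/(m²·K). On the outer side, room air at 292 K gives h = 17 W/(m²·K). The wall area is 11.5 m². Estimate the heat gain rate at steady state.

Q ≈ 245 W

Model the wall as resistances in series:
R_inner film = 1/(h_i·A) = 1/(19.3×11.5) = 0.004506 K/W
R_stainless steel = L/(kA) = 0.0054/(14.5×11.5) = 3.238×10^-5 K/W
R_phenolic foam = L/(kA) = 0.03/(0.0202×11.5) = 0.1291 K/W
R_outer film = 1/(h_o·A) = 1/(17×11.5) = 0.005115 K/W
R_total = 0.1388 K/W
Q = ΔT / R_total = 34 / 0.1388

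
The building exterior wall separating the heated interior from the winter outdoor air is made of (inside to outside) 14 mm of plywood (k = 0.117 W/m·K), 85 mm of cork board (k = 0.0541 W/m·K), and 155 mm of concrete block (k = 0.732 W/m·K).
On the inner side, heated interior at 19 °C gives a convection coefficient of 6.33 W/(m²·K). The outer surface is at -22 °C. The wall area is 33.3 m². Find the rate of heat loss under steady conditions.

Using the resistance-network approach (series):
R_inner film = 1/(h_i·A) = 1/(6.33×33.3) = 0.004744 K/W
R_plywood = L/(kA) = 0.014/(0.117×33.3) = 0.003593 K/W
R_cork board = L/(kA) = 0.085/(0.0541×33.3) = 0.04718 K/W
R_concrete block = L/(kA) = 0.155/(0.732×33.3) = 0.006359 K/W
R_total = 0.06188 K/W
Q = ΔT / R_total = 41 / 0.06188

Q ≈ 663 W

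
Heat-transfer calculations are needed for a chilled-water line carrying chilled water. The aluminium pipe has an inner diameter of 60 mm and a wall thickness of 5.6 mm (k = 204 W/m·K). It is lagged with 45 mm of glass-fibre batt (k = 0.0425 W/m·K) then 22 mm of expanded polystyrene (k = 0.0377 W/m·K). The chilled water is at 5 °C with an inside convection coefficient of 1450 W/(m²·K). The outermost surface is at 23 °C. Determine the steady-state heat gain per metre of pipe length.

q′ ≈ 4.41 W/m

Treating each annulus and film as a series resistance:
R_inner film = 1/(h_i·2πr₁L) = 1/(1450×2π×0.03×1) = 0.003659 K/W
R_aluminium pipe wall = ln(35.6/30)/(2π×204×1) = 1.335×10^-4 K/W
R_glass-fibre batt = ln(80.6/35.6)/(2π×0.0425×1) = 3.06 K/W
R_expanded polystyrene = ln(102.6/80.6)/(2π×0.0377×1) = 1.019 K/W
R_total = 4.083 K/W
Q = ΔT/R_total = 18/4.083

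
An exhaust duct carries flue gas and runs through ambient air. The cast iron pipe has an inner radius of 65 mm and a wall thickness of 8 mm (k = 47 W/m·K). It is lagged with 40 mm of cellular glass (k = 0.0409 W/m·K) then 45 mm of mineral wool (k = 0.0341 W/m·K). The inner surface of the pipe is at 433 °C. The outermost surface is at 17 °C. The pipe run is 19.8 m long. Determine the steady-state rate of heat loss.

Q ≈ 2520 W

Per-layer cylindrical resistances, series-summed:
R_cast iron pipe wall = ln(73/65)/(2π×47×19.8) = 1.985×10^-5 K/W
R_cellular glass = ln(113/73)/(2π×0.0409×19.8) = 0.08587 K/W
R_mineral wool = ln(158/113)/(2π×0.0341×19.8) = 0.07902 K/W
R_total = 0.1649 K/W
Q = ΔT/R_total = 416/0.1649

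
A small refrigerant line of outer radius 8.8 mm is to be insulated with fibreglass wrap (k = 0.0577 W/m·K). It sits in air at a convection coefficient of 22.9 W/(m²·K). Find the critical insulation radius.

r_cr ≈ 2.52 mm

For a cylinder r_cr = k/h = 0.0577/22.9
r_cr = 2.52 mm; since the bare radius (8.8 mm) is above r_cr, any added insulation will reduce heat loss.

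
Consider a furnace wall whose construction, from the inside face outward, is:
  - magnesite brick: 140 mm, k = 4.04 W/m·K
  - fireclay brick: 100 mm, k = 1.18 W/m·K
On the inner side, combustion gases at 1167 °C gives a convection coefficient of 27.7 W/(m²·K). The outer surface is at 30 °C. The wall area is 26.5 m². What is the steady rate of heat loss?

Q ≈ 194000 W

Treating each layer as a thermal resistance in series:
R_inner film = 1/(h_i·A) = 1/(27.7×26.5) = 0.001362 K/W
R_magnesite brick = L/(kA) = 0.14/(4.04×26.5) = 0.001308 K/W
R_fireclay brick = L/(kA) = 0.1/(1.18×26.5) = 0.003198 K/W
R_total = 0.005868 K/W
Q = ΔT / R_total = 1137 / 0.005868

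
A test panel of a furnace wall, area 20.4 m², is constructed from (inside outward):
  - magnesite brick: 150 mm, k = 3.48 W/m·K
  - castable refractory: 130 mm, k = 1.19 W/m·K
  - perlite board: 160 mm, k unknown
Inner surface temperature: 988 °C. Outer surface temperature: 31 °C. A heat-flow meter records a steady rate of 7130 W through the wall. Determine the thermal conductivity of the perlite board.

Treating each layer as a thermal resistance in series:
R_magnesite brick = L/(kA) = 0.15/(3.48×20.4) = 0.002113 K/W
R_castable refractory = L/(kA) = 0.13/(1.19×20.4) = 0.005355 K/W
Sum of known resistances R_other = 0.007468 K/W
Total R = ΔT/Q = 957/7130 = 0.1342 K/W
R_perlite board = R_total − R_other = 0.1268 K/W
k = L/(R·A) = 0.16/(0.1268×20.4)

k ≈ 0.0619 W/(m·K)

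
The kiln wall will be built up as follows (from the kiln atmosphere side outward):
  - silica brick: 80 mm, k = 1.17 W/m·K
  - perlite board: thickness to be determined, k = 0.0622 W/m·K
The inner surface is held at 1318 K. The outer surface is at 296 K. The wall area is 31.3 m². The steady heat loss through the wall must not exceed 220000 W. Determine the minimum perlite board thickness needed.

L ≈ 4.79 mm

Series thermal resistances:
R_silica brick = L/(kA) = 0.08/(1.17×31.3) = 0.002185 K/W
Sum of the known resistances R_other = 0.002185 K/W
Required total resistance R_tot = ΔT/Q_allow = 1022/220000 = 0.004645 K/W
R_perlite board = R_tot − R_other = 0.002461 K/W
L = R·k·A = 0.002461×0.0622×31.3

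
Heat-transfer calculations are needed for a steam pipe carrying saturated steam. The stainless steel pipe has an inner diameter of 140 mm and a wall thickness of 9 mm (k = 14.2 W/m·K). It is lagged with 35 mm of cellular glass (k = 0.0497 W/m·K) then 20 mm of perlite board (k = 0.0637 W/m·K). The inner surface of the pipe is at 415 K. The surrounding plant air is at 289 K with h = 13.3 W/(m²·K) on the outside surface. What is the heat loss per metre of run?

q′ ≈ 75.5 W/m

Per-layer cylindrical resistances, series-summed:
R_stainless steel pipe wall = ln(79/70)/(2π×14.2×1) = 0.001356 K/W
R_cellular glass = ln(114/79)/(2π×0.0497×1) = 1.174 K/W
R_perlite board = ln(134/114)/(2π×0.0637×1) = 0.4039 K/W
R_outer film = 1/(h_o·2πr_oL) = 1/(13.3×2π×0.134×1) = 0.0893 K/W
R_total = 1.669 K/W
Q = ΔT/R_total = 126/1.669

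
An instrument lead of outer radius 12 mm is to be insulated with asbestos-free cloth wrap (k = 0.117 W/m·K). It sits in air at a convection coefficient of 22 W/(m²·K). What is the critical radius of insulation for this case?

r_cr ≈ 5.32 mm

For a cylinder r_cr = k/h = 0.117/22
r_cr = 5.32 mm; since the bare radius (12 mm) is above r_cr, any added insulation will reduce heat loss.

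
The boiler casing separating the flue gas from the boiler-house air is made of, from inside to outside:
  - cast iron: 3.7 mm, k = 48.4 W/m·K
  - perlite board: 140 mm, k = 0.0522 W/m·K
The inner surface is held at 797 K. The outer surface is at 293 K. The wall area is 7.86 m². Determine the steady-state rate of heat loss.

Model the wall as resistances in series:
R_cast iron = L/(kA) = 0.0037/(48.4×7.86) = 9.726×10^-6 K/W
R_perlite board = L/(kA) = 0.14/(0.0522×7.86) = 0.3412 K/W
R_total = 0.3412 K/W
Q = ΔT / R_total = 504 / 0.3412

Q ≈ 1480 W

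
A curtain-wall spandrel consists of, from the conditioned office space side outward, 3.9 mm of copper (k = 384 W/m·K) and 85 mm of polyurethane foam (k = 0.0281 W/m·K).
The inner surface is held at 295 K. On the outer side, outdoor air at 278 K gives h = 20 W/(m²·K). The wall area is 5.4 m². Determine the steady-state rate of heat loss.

Using the resistance-network approach (series):
R_copper = L/(kA) = 0.0039/(384×5.4) = 1.881×10^-6 K/W
R_polyurethane foam = L/(kA) = 0.085/(0.0281×5.4) = 0.5602 K/W
R_outer film = 1/(h_o·A) = 1/(20×5.4) = 0.009259 K/W
R_total = 0.5694 K/W
Q = ΔT / R_total = 17 / 0.5694

Q ≈ 29.9 W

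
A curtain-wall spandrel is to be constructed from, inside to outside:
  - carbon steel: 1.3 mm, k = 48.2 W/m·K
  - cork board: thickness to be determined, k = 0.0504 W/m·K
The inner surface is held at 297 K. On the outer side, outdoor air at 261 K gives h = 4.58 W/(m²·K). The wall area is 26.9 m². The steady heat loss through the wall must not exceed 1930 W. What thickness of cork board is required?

L ≈ 14.3 mm

Series thermal resistances:
R_carbon steel = L/(kA) = 0.0013/(48.2×26.9) = 1.003×10^-6 K/W
R_outer film = 1/(h_o·A) = 1/(4.58×26.9) = 0.008117 K/W
Sum of the known resistances R_other = 0.008118 K/W
Required total resistance R_tot = ΔT/Q_allow = 36/1930 = 0.01865 K/W
R_cork board = R_tot − R_other = 0.01054 K/W
L = R·k·A = 0.01054×0.0504×26.9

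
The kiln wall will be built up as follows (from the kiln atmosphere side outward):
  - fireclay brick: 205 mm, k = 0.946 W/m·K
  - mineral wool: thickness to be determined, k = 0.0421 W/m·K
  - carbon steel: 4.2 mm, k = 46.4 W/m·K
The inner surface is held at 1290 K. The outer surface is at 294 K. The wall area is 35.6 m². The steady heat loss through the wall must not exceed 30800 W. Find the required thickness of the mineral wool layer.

L ≈ 39.3 mm

Using the resistance-network approach (series):
R_fireclay brick = L/(kA) = 0.205/(0.946×35.6) = 0.006087 K/W
R_carbon steel = L/(kA) = 0.0042/(46.4×35.6) = 2.543×10^-6 K/W
Sum of the known resistances R_other = 0.00609 K/W
Required total resistance R_tot = ΔT/Q_allow = 996/30800 = 0.03234 K/W
R_mineral wool = R_tot − R_other = 0.02625 K/W
L = R·k·A = 0.02625×0.0421×35.6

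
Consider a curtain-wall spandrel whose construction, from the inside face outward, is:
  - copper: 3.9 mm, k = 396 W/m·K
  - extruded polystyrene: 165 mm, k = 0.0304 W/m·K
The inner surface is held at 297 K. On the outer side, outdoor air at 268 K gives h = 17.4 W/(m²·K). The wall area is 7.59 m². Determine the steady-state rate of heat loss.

Q ≈ 40.1 W

Model the wall as resistances in series:
R_copper = L/(kA) = 0.0039/(396×7.59) = 1.298×10^-6 K/W
R_extruded polystyrene = L/(kA) = 0.165/(0.0304×7.59) = 0.7151 K/W
R_outer film = 1/(h_o·A) = 1/(17.4×7.59) = 0.007572 K/W
R_total = 0.7227 K/W
Q = ΔT / R_total = 29 / 0.7227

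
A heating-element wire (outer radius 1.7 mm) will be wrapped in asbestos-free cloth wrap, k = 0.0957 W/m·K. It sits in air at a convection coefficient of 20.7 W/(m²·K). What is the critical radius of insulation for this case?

For a cylinder r_cr = k/h = 0.0957/20.7
r_cr = 4.62 mm; since the bare radius (1.7 mm) is below r_cr, adding a thin layer of insulation will *increase* heat loss.

r_cr ≈ 4.62 mm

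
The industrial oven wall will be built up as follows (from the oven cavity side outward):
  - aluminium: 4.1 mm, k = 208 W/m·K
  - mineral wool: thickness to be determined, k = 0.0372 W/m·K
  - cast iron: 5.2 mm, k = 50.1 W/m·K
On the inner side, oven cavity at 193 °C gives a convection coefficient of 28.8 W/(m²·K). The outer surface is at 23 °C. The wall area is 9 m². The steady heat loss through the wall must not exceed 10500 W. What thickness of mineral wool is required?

L ≈ 4.12 mm

Using the resistance-network approach (series):
R_inner film = 1/(h_i·A) = 1/(28.8×9) = 0.003858 K/W
R_aluminium = L/(kA) = 0.0041/(208×9) = 2.19×10^-6 K/W
R_cast iron = L/(kA) = 0.0052/(50.1×9) = 1.153×10^-5 K/W
Sum of the known resistances R_other = 0.003872 K/W
Required total resistance R_tot = ΔT/Q_allow = 170/10500 = 0.01619 K/W
R_mineral wool = R_tot − R_other = 0.01232 K/W
L = R·k·A = 0.01232×0.0372×9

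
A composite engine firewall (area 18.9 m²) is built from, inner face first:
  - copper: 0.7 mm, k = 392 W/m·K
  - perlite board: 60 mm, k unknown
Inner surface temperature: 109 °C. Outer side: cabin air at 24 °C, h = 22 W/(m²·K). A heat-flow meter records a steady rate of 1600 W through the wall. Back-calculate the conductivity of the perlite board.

k ≈ 0.0626 W/(m·K)

Using the resistance-network approach (series):
R_copper = L/(kA) = 0.0007/(392×18.9) = 9.448×10^-8 K/W
R_outer film = 1/(h_o·A) = 1/(22×18.9) = 0.002405 K/W
Sum of known resistances R_other = 0.002405 K/W
Total R = ΔT/Q = 85/1600 = 0.05312 K/W
R_perlite board = R_total − R_other = 0.05072 K/W
k = L/(R·A) = 0.06/(0.05072×18.9)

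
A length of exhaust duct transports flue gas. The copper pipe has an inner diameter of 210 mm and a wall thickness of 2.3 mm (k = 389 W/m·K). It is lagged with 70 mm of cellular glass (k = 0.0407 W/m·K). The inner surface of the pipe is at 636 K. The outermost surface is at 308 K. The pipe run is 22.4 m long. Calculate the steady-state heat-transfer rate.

Q ≈ 3740 W

For a radial system each layer contributes R = ln(r_out/r_in)/(2πkL); films add R = 1/(hA).
R_copper pipe wall = ln(107.3/105)/(2π×389×22.4) = 3.958×10^-7 K/W
R_cellular glass = ln(177.3/107.3)/(2π×0.0407×22.4) = 0.08767 K/W
R_total = 0.08767 K/W
Q = ΔT/R_total = 328/0.08767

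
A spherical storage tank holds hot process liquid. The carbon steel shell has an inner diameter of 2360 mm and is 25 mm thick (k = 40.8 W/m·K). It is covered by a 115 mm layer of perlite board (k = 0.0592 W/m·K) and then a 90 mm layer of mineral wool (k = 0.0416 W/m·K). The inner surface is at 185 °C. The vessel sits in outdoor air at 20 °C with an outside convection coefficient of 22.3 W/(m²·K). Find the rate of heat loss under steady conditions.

Radial (spherical) resistances in series:
R_carbon steel shell = (1/1.18 − 1/1.205)/(4π×40.8) = 3.429×10^-5 K/W
R_perlite board = (1/1.205 − 1/1.32)/(4π×0.0592) = 0.09719 K/W
R_mineral wool = (1/1.32 − 1/1.41)/(4π×0.0416) = 0.0925 K/W
R_outer film = 1/(h·4πr_o²) = 1/(22.3×4π×1.41²) = 0.001795 K/W
R_total = 0.1915 K/W
Q = ΔT/R_total = 165/0.1915

Q ≈ 862 W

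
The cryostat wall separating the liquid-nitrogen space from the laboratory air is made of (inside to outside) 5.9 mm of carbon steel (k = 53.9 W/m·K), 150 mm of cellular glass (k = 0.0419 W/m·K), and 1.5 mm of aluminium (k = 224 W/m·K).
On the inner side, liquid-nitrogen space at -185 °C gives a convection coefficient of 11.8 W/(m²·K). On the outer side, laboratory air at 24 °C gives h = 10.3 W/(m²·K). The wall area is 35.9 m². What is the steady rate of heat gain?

Using the resistance-network approach (series):
R_inner film = 1/(h_i·A) = 1/(11.8×35.9) = 0.002361 K/W
R_carbon steel = L/(kA) = 0.0059/(53.9×35.9) = 3.049×10^-6 K/W
R_cellular glass = L/(kA) = 0.15/(0.0419×35.9) = 0.09972 K/W
R_aluminium = L/(kA) = 0.0015/(224×35.9) = 1.865×10^-7 K/W
R_outer film = 1/(h_o·A) = 1/(10.3×35.9) = 0.002704 K/W
R_total = 0.1048 K/W
Q = ΔT / R_total = 209 / 0.1048

Q ≈ 1990 W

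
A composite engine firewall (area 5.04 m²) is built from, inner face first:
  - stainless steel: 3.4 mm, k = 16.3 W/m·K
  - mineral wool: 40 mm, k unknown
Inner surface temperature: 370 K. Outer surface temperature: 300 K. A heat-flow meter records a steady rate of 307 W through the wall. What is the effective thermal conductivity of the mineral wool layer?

k ≈ 0.0348 W/(m·K)

Thermal resistances in series:
R_stainless steel = L/(kA) = 0.0034/(16.3×5.04) = 4.139×10^-5 K/W
Sum of known resistances R_other = 4.139×10^-5 K/W
Total R = ΔT/Q = 70/307 = 0.228 K/W
R_mineral wool = R_total − R_other = 0.228 K/W
k = L/(R·A) = 0.04/(0.228×5.04)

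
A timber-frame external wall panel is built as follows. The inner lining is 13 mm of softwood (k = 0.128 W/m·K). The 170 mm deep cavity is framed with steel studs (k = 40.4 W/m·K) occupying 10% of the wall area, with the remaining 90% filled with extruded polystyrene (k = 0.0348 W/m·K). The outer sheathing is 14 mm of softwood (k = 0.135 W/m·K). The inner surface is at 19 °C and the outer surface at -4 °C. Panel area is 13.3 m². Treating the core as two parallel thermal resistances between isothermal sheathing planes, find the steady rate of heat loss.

Q ≈ 1240 W

Sheathing layers in series; stud and cavity paths in parallel between them.
R_inner = 0.013/(0.128×13.3) = 0.007636 K/W
R_stud  = 0.17/(40.4×0.1×13.3) = 0.003164 K/W
R_cav   = 0.17/(0.0348×0.9×13.3) = 0.4081 K/W
1/R_core = 1/R_stud + 1/R_cav → R_core = 0.00314 K/W
R_outer = 0.014/(0.135×13.3) = 0.007797 K/W
R_total = 0.01857 K/W
Q = ΔT/R_total = 23/0.01857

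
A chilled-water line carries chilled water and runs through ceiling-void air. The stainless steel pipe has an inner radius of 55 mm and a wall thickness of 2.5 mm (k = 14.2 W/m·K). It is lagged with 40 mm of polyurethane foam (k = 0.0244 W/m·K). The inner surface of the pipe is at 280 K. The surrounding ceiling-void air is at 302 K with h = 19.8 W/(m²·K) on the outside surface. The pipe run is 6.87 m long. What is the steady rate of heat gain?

For a radial system each layer contributes R = ln(r_out/r_in)/(2πkL); films add R = 1/(hA).
R_stainless steel pipe wall = ln(57.5/55)/(2π×14.2×6.87) = 7.252×10^-5 K/W
R_polyurethane foam = ln(97.5/57.5)/(2π×0.0244×6.87) = 0.5014 K/W
R_outer film = 1/(h_o·2πr_oL) = 1/(19.8×2π×0.0975×6.87) = 0.012 K/W
R_total = 0.5134 K/W
Q = ΔT/R_total = 22/0.5134

Q ≈ 42.8 W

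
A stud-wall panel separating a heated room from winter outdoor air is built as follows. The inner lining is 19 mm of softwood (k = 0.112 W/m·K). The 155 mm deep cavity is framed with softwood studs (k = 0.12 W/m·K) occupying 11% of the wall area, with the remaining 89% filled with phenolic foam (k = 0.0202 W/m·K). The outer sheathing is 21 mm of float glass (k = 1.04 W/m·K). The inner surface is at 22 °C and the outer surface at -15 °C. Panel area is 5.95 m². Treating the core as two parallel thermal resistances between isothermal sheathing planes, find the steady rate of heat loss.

Q ≈ 42.7 W

Sheathing layers in series; stud and cavity paths in parallel between them.
R_inner = 0.019/(0.112×5.95) = 0.02851 K/W
R_stud  = 0.155/(0.12×0.11×5.95) = 1.974 K/W
R_cav   = 0.155/(0.0202×0.89×5.95) = 1.449 K/W
1/R_core = 1/R_stud + 1/R_cav → R_core = 0.8355 K/W
R_outer = 0.021/(1.04×5.95) = 0.003394 K/W
R_total = 0.8674 K/W
Q = ΔT/R_total = 37/0.8674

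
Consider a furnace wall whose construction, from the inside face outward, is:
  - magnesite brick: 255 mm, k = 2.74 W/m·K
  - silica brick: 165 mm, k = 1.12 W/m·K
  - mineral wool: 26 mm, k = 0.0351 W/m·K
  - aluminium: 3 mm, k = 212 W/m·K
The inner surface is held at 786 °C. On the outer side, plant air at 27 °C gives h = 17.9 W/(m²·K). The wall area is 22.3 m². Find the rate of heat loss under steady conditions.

Q ≈ 16300 W

Using the resistance-network approach (series):
R_magnesite brick = L/(kA) = 0.255/(2.74×22.3) = 0.004173 K/W
R_silica brick = L/(kA) = 0.165/(1.12×22.3) = 0.006606 K/W
R_mineral wool = L/(kA) = 0.026/(0.0351×22.3) = 0.03322 K/W
R_aluminium = L/(kA) = 0.003/(212×22.3) = 6.346×10^-7 K/W
R_outer film = 1/(h_o·A) = 1/(17.9×22.3) = 0.002505 K/W
R_total = 0.0465 K/W
Q = ΔT / R_total = 759 / 0.0465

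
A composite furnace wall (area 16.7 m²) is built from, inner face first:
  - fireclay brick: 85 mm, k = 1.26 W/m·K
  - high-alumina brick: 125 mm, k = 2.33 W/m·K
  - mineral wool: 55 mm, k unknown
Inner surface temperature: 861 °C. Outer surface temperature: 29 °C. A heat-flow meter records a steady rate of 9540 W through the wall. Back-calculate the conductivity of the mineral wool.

k ≈ 0.0412 W/(m·K)

Thermal resistances in series:
R_fireclay brick = L/(kA) = 0.085/(1.26×16.7) = 0.00404 K/W
R_high-alumina brick = L/(kA) = 0.125/(2.33×16.7) = 0.003212 K/W
Sum of known resistances R_other = 0.007252 K/W
Total R = ΔT/Q = 832/9540 = 0.08721 K/W
R_mineral wool = R_total − R_other = 0.07996 K/W
k = L/(R·A) = 0.055/(0.07996×16.7)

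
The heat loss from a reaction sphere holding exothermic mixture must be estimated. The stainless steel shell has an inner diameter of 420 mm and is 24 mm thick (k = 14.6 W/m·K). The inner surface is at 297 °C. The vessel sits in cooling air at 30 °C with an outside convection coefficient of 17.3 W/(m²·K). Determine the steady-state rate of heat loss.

For a spherical shell R = (1/r₁ − 1/r₂)/(4πk); film R = 1/(h·4πr²). In series:
R_stainless steel shell = (1/0.21 − 1/0.234)/(4π×14.6) = 0.002662 K/W
R_outer film = 1/(h·4πr_o²) = 1/(17.3×4π×0.234²) = 0.08401 K/W
R_total = 0.08667 K/W
Q = ΔT/R_total = 267/0.08667

Q ≈ 3080 W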